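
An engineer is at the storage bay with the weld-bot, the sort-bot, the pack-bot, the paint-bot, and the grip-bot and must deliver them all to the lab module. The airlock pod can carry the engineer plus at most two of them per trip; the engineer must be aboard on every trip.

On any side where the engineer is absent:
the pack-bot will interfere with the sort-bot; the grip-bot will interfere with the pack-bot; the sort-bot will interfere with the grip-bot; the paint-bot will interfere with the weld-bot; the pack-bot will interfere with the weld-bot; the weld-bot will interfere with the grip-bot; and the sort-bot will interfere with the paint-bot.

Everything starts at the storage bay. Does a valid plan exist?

No

Whatever the first load, the items left behind include a forbidden pair without the engineer. No opening move is safe, so no plan exists.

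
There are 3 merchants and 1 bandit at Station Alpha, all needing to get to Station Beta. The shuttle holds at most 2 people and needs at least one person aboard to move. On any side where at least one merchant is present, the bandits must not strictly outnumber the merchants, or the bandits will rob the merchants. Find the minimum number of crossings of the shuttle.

5

Counting alone: each trip to Station Beta takes at most 2 across and each return brings at least 1 back, so after t trips out (and t−1 returns) at most 2t − (t−1) of the 4 are across; that first reaches 4 at t = 3, so at least 5 crossings are needed.
The plan below uses exactly 5 crossings, so it is optimal:
1. 1 merchant and 1 bandit → Station Beta.  (Station Alpha: 2M 0B; Station Beta: 1M 1B)
2. 1 bandit ← Station Alpha.  (Station Alpha: 2M 1B; Station Beta: 1M 0B)
3. 1 merchant and 1 bandit → Station Beta.  (Station Alpha: 1M 0B; Station Beta: 2M 1B)
4. 1 bandit ← Station Alpha.  (Station Alpha: 1M 1B; Station Beta: 2M 0B)
5. 1 merchant and 1 bandit → Station Beta.  (Station Alpha: 0M 0B; Station Beta: 3M 1B)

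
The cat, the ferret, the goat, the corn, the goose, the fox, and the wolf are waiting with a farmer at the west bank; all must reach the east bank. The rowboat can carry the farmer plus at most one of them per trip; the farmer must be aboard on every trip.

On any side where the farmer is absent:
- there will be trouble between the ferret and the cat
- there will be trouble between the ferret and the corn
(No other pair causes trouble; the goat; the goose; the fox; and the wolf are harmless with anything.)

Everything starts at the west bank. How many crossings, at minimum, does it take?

Counting alone: the farmer can take at most 1 across per trip to the east bank, so moving all 7 needs at least 7 loaded trips out, with a return between consecutive ones — at least 13 crossings.
The safety rule pushes this higher. Following every safe sequence of crossings, the most of the 7 that can be at the east bank as the rowboat arrives there on crossing 13 is 6 — never all 7.
So no plan with fewer than 15 crossings exists, and this one achieves 15:
1. Farmer goes to the east bank with the ferret.
2. Farmer goes back to the west bank alone.
3. Farmer goes to the east bank with the cat.
4. Farmer goes back to the west bank with the ferret.
5. Farmer goes to the east bank with the corn.
6. Farmer goes back to the west bank alone.
7. Farmer goes to the east bank with the goat.
8. Farmer goes back to the west bank alone.
9. Farmer goes to the east bank with the goose.
10. Farmer goes back to the west bank alone.
11. Farmer goes to the east bank with the fox.
12. Farmer goes back to the west bank alone.
13. Farmer goes to the east bank with the wolf.
14. Farmer goes back to the west bank alone.
15. Farmer goes to the east bank with the ferret.

15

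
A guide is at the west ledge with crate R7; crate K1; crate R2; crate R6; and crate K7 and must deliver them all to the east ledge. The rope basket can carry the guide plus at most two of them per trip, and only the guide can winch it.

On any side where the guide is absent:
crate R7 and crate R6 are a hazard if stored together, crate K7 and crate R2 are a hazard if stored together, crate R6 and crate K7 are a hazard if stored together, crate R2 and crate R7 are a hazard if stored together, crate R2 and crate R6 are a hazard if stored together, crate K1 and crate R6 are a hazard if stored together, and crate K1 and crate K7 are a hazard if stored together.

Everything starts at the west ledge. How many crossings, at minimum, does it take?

impossible

Whatever the first load, the items left behind include a forbidden pair without the guide. No opening move is safe, so no plan exists.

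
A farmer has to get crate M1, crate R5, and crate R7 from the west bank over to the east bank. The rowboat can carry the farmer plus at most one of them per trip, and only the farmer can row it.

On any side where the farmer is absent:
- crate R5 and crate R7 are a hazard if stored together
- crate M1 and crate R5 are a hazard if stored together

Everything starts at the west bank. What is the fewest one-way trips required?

Counting alone: the farmer can take at most 1 across per trip to the east bank, so moving all 3 needs at least 3 loaded trips out, with a return between consecutive ones — at least 5 crossings.
The safety rule pushes this higher. Following every safe sequence of crossings, the most of the 3 that can be at the east bank as the rowboat arrives there on crossing 5 is 2 — never all 3.
So no plan with fewer than 7 crossings exists, and this one achieves 7:
1. Farmer goes to the east bank with crate R5.
2. Farmer goes back to the west bank alone.
3. Farmer goes to the east bank with crate M1.
4. Farmer goes back to the west bank with crate R5.
5. Farmer goes to the east bank with crate R7.
6. Farmer goes back to the west bank alone.
7. Farmer goes to the east bank with crate R5.

7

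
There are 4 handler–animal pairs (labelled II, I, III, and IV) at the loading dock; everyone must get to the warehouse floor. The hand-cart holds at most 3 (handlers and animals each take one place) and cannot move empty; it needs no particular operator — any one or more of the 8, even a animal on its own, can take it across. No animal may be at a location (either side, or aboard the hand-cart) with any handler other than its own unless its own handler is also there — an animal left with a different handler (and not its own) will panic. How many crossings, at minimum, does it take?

Counting alone: each trip to the warehouse floor takes at most 3 across and each return brings at least 1 back, so after t trips out (and t−1 returns) at most 3t − (t−1) of the 8 are across; that first reaches 8 at t = 4, so at least 7 crossings are needed.
The safety rule pushes this higher. Following every safe sequence of crossings, the most of the 8 that can be at the warehouse floor as the hand-cart arrives there on crossing 7 is 7 — never all 8.
So no plan with fewer than 9 crossings exists, and this one achieves 9:
1. animal II and handler II cross → the warehouse floor.
2. handler II crosses ← the loading dock.
3. animal I, handler I, and handler II cross → the warehouse floor.
4. animal II and handler II cross ← the loading dock.
5. handler II, handler III, and handler IV cross → the warehouse floor.
6. animal I crosses ← the loading dock.
7. animal I and animal II cross → the warehouse floor.
8. animal II crosses ← the loading dock.
9. animal II, animal III, and animal IV cross → the warehouse floor.

9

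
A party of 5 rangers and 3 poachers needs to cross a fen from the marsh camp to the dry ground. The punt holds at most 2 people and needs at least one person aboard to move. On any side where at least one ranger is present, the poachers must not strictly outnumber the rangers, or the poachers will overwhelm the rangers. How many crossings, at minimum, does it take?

Counting alone: each trip to the dry ground takes at most 2 across and each return brings at least 1 back, so after t trips out (and t−1 returns) at most 2t − (t−1) of the 8 are across; that first reaches 8 at t = 7, so at least 13 crossings are needed.
The plan below uses exactly 13 crossings, so it is optimal:
1. 2 poachers → the dry ground.  (the marsh camp: 5R 1P; the dry ground: 0R 2P)
2. 1 poacher ← the marsh camp.  (the marsh camp: 5R 2P; the dry ground: 0R 1P)
3. 2 poachers → the dry ground.  (the marsh camp: 5R 0P; the dry ground: 0R 3P)
4. 1 poacher ← the marsh camp.  (the marsh camp: 5R 1P; the dry ground: 0R 2P)
5. 2 rangers → the dry ground.  (the marsh camp: 3R 1P; the dry ground: 2R 2P)
6. 1 poacher ← the marsh camp.  (the marsh camp: 3R 2P; the dry ground: 2R 1P)
7. 1 ranger and 1 poacher → the dry ground.  (the marsh camp: 2R 1P; the dry ground: 3R 2P)
8. 1 poacher ← the marsh camp.  (the marsh camp: 2R 2P; the dry ground: 3R 1P)
9. 2 poachers → the dry ground.  (the marsh camp: 2R 0P; the dry ground: 3R 3P)
10. 1 poacher ← the marsh camp.  (the marsh camp: 2R 1P; the dry ground: 3R 2P)
11. 1 ranger and 1 poacher → the dry ground.  (the marsh camp: 1R 0P; the dry ground: 4R 3P)
12. 1 poacher ← the marsh camp.  (the marsh camp: 1R 1P; the dry ground: 4R 2P)
13. 1 ranger and 1 poacher → the dry ground.  (the marsh camp: 0R 0P; the dry ground: 5R 3P)

13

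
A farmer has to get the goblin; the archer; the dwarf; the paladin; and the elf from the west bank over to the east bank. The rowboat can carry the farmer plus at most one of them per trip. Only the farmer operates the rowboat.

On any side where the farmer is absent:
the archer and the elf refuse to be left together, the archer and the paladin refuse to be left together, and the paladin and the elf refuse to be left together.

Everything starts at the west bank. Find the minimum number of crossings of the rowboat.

Whatever the first load, the items left behind include a forbidden pair without the farmer. No opening move is safe, so no plan exists.

impossible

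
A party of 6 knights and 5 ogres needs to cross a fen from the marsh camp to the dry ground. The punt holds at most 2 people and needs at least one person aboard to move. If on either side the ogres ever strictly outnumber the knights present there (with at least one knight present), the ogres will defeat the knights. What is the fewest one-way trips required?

Counting alone: each trip to the dry ground takes at most 2 across and each return brings at least 1 back, so after t trips out (and t−1 returns) at most 2t − (t−1) of the 11 are across; that first reaches 11 at t = 10, so at least 19 crossings are needed.
The plan below uses exactly 19 crossings, so it is optimal:
1. 2 ogres → the dry ground.  (the marsh camp: 6K 3O; the dry ground: 0K 2O)
2. 1 ogre ← the marsh camp.  (the marsh camp: 6K 4O; the dry ground: 0K 1O)
3. 2 ogres → the dry ground.  (the marsh camp: 6K 2O; the dry ground: 0K 3O)
4. 1 ogre ← the marsh camp.  (the marsh camp: 6K 3O; the dry ground: 0K 2O)
5. 2 knights → the dry ground.  (the marsh camp: 4K 3O; the dry ground: 2K 2O)
6. 1 ogre ← the marsh camp.  (the marsh camp: 4K 4O; the dry ground: 2K 1O)
7. 1 knight and 1 ogre → the dry ground.  (the marsh camp: 3K 3O; the dry ground: 3K 2O)
8. 1 knight ← the marsh camp.  (the marsh camp: 4K 3O; the dry ground: 2K 2O)
9. 1 knight and 1 ogre → the dry ground.  (the marsh camp: 3K 2O; the dry ground: 3K 3O)
10. 1 ogre ← the marsh camp.  (the marsh camp: 3K 3O; the dry ground: 3K 2O)
11. 1 knight and 1 ogre → the dry ground.  (the marsh camp: 2K 2O; the dry ground: 4K 3O)
12. 1 knight ← the marsh camp.  (the marsh camp: 3K 2O; the dry ground: 3K 3O)
13. 1 knight and 1 ogre → the dry ground.  (the marsh camp: 2K 1O; the dry ground: 4K 4O)
14. 1 ogre ← the marsh camp.  (the marsh camp: 2K 2O; the dry ground: 4K 3O)
15. 1 knight and 1 ogre → the dry ground.  (the marsh camp: 1K 1O; the dry ground: 5K 4O)
16. 1 knight ← the marsh camp.  (the marsh camp: 2K 1O; the dry ground: 4K 4O)
17. 1 knight and 1 ogre → the dry ground.  (the marsh camp: 1K 0O; the dry ground: 5K 5O)
18. 1 ogre ← the marsh camp.  (the marsh camp: 1K 1O; the dry ground: 5K 4O)
19. 1 knight and 1 ogre → the dry ground.  (the marsh camp: 0K 0O; the dry ground: 6K 5O)

19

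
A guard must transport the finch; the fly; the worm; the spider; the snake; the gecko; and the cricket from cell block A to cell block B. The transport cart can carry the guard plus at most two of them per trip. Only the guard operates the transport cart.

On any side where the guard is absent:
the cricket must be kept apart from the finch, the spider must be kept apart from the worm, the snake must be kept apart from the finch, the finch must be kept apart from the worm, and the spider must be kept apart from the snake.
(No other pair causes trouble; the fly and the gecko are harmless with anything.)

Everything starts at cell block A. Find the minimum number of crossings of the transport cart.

9

Counting alone: the guard can take at most 2 across per trip to cell block B, so moving all 7 needs at least 4 loaded trips out, with a return between consecutive ones — at least 7 crossings.
The safety rule pushes this higher. Following every safe sequence of crossings, the most of the 7 that can be at cell block B as the transport cart arrives there on crossing 7 is 6 — never all 7.
So no plan with fewer than 9 crossings exists, and this one achieves 9:
1. Guard goes to cell block B with the finch and the spider.  [cell block A: the cricket, the fly, the gecko, the snake, the worm | cell block B: the finch, the spider]
2. Guard goes back to cell block A alone.  [cell block A: the cricket, the fly, the gecko, the snake, the worm | cell block B: the finch, the spider]
3. Guard goes to cell block B with the fly.  [cell block A: the cricket, the gecko, the snake, the worm | cell block B: the finch, the fly, the spider]
4. Guard goes back to cell block A alone.  [cell block A: the cricket, the gecko, the snake, the worm | cell block B: the finch, the fly, the spider]
5. Guard goes to cell block B with the snake and the worm.  [cell block A: the cricket, the gecko | cell block B: the finch, the fly, the snake, the spider, the worm]
6. Guard goes back to cell block A with the finch and the spider.  [cell block A: the cricket, the finch, the gecko, the spider | cell block B: the fly, the snake, the worm]
7. Guard goes to cell block B with the cricket and the gecko.  [cell block A: the finch, the spider | cell block B: the cricket, the fly, the gecko, the snake, the worm]
8. Guard goes back to cell block A alone.  [cell block A: the finch, the spider | cell block B: the cricket, the fly, the gecko, the snake, the worm]
9. Guard goes to cell block B with the finch and the spider.  [cell block A: — | cell block B: the cricket, the finch, the fly, the gecko, the snake, the spider, the worm]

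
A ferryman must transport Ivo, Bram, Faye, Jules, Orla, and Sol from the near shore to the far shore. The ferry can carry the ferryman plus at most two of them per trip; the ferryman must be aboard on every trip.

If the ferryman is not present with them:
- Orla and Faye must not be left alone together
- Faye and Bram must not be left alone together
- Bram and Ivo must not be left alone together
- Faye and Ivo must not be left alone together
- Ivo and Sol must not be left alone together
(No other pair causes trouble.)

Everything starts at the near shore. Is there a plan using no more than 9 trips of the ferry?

Yes — this plan uses 9 crossings (≤ 9):
1. Ferryman goes to the far shore with Faye and Ivo.  [the near shore: Bram, Jules, Orla, Sol | the far shore: Faye, Ivo]
2. Ferryman goes back to the near shore with Ivo.  [the near shore: Bram, Ivo, Jules, Orla, Sol | the far shore: Faye]
3. Ferryman goes to the far shore with Ivo and Jules.  [the near shore: Bram, Orla, Sol | the far shore: Faye, Ivo, Jules]
4. Ferryman goes back to the near shore with Ivo.  [the near shore: Bram, Ivo, Orla, Sol | the far shore: Faye, Jules]
5. Ferryman goes to the far shore with Ivo and Orla.  [the near shore: Bram, Sol | the far shore: Faye, Ivo, Jules, Orla]
6. Ferryman goes back to the near shore with Faye.  [the near shore: Bram, Faye, Sol | the far shore: Ivo, Jules, Orla]
7. Ferryman goes to the far shore with Bram and Sol.  [the near shore: Faye | the far shore: Bram, Ivo, Jules, Orla, Sol]
8. Ferryman goes back to the near shore with Ivo.  [the near shore: Faye, Ivo | the far shore: Bram, Jules, Orla, Sol]
9. Ferryman goes to the far shore with Faye and Ivo.  [the near shore: — | the far shore: Bram, Faye, Ivo, Jules, Orla, Sol]

Yes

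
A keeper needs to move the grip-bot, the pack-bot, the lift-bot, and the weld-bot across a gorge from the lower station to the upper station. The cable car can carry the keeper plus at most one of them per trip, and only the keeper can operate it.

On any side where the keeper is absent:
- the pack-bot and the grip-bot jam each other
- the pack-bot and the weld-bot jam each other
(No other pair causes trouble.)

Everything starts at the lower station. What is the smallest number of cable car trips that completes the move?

Counting alone: the keeper can take at most 1 across per trip to the upper station, so moving all 4 needs at least 4 loaded trips out, with a return between consecutive ones — at least 7 crossings.
The safety rule pushes this higher. Following every safe sequence of crossings, the most of the 4 that can be at the upper station as the cable car arrives there on crossing 7 is 3 — never all 4.
So no plan with fewer than 9 crossings exists, and this one achieves 9:
1. Keeper goes to the upper station with the pack-bot.  [the lower station: the grip-bot, the lift-bot, the weld-bot | the upper station: the pack-bot]
2. Keeper goes back to the lower station alone.  [the lower station: the grip-bot, the lift-bot, the weld-bot | the upper station: the pack-bot]
3. Keeper goes to the upper station with the grip-bot.  [the lower station: the lift-bot, the weld-bot | the upper station: the grip-bot, the pack-bot]
4. Keeper goes back to the lower station with the pack-bot.  [the lower station: the lift-bot, the pack-bot, the weld-bot | the upper station: the grip-bot]
5. Keeper goes to the upper station with the weld-bot.  [the lower station: the lift-bot, the pack-bot | the upper station: the grip-bot, the weld-bot]
6. Keeper goes back to the lower station alone.  [the lower station: the lift-bot, the pack-bot | the upper station: the grip-bot, the weld-bot]
7. Keeper goes to the upper station with the lift-bot.  [the lower station: the pack-bot | the upper station: the grip-bot, the lift-bot, the weld-bot]
8. Keeper goes back to the lower station alone.  [the lower station: the pack-bot | the upper station: the grip-bot, the lift-bot, the weld-bot]
9. Keeper goes to the upper station with the pack-bot.  [the lower station: — | the upper station: the grip-bot, the lift-bot, the pack-bot, the weld-bot]

9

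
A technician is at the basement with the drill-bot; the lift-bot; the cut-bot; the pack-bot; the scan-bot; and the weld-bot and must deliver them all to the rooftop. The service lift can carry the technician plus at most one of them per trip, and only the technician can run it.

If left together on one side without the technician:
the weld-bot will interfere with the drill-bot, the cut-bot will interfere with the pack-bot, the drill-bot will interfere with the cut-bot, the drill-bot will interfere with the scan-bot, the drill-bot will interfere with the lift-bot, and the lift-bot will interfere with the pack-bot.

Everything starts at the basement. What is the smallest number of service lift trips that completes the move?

impossible

Whatever the first load, the items left behind include a forbidden pair without the technician. No opening move is safe, so no plan exists.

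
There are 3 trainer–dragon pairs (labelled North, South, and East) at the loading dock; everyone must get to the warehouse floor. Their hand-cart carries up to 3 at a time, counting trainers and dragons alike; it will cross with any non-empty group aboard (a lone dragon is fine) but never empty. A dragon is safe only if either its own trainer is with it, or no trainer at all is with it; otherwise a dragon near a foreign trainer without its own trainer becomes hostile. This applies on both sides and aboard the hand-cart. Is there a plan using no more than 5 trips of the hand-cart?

Yes

Yes — this plan uses 5 crossings (≤ 5):
1. dragon North and trainer North cross → the warehouse floor.
2. trainer North crosses ← the loading dock.
3. trainer East, trainer North, and trainer South cross → the warehouse floor.
4. dragon North crosses ← the loading dock.
5. dragon East, dragon North, and dragon South cross → the warehouse floor.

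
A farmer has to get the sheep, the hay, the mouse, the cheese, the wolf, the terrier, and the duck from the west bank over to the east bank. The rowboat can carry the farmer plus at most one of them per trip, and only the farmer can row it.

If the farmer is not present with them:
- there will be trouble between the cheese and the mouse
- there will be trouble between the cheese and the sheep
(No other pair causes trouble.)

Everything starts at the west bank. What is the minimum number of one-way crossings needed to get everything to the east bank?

15

Counting alone: the farmer can take at most 1 across per trip to the east bank, so moving all 7 needs at least 7 loaded trips out, with a return between consecutive ones — at least 13 crossings.
The safety rule pushes this higher. Following every safe sequence of crossings, the most of the 7 that can be at the east bank as the rowboat arrives there on crossing 13 is 6 — never all 7.
So no plan with fewer than 15 crossings exists, and this one achieves 15:
1. Farmer goes to the east bank with the cheese.  [the west bank: the duck, the hay, the mouse, the sheep, the terrier, the wolf | the east bank: the cheese]
2. Farmer goes back to the west bank alone.  [the west bank: the duck, the hay, the mouse, the sheep, the terrier, the wolf | the east bank: the cheese]
3. Farmer goes to the east bank with the sheep.  [the west bank: the duck, the hay, the mouse, the terrier, the wolf | the east bank: the cheese, the sheep]
4. Farmer goes back to the west bank with the cheese.  [the west bank: the cheese, the duck, the hay, the mouse, the terrier, the wolf | the east bank: the sheep]
5. Farmer goes to the east bank with the mouse.  [the west bank: the cheese, the duck, the hay, the terrier, the wolf | the east bank: the mouse, the sheep]
6. Farmer goes back to the west bank alone.  [the west bank: the cheese, the duck, the hay, the terrier, the wolf | the east bank: the mouse, the sheep]
7. Farmer goes to the east bank with the hay.  [the west bank: the cheese, the duck, the terrier, the wolf | the east bank: the hay, the mouse, the sheep]
8. Farmer goes back to the west bank alone.  [the west bank: the cheese, the duck, the terrier, the wolf | the east bank: the hay, the mouse, the sheep]
9. Farmer goes to the east bank with the wolf.  [the west bank: the cheese, the duck, the terrier | the east bank: the hay, the mouse, the sheep, the wolf]
10. Farmer goes back to the west bank alone.  [the west bank: the cheese, the duck, the terrier | the east bank: the hay, the mouse, the sheep, the wolf]
11. Farmer goes to the east bank with the terrier.  [the west bank: the cheese, the duck | the east bank: the hay, the mouse, the sheep, the terrier, the wolf]
12. Farmer goes back to the west bank alone.  [the west bank: the cheese, the duck | the east bank: the hay, the mouse, the sheep, the terrier, the wolf]
13. Farmer goes to the east bank with the duck.  [the west bank: the cheese | the east bank: the duck, the hay, the mouse, the sheep, the terrier, the wolf]
14. Farmer goes back to the west bank alone.  [the west bank: the cheese | the east bank: the duck, the hay, the mouse, the sheep, the terrier, the wolf]
15. Farmer goes to the east bank with the cheese.  [the west bank: — | the east bank: the cheese, the duck, the hay, the mouse, the sheep, the terrier, the wolf]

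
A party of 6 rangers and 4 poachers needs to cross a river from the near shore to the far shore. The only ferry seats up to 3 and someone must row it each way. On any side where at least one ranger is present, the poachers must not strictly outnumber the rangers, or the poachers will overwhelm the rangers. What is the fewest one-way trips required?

9

Counting alone: each trip to the far shore takes at most 3 across and each return brings at least 1 back, so after t trips out (and t−1 returns) at most 3t − (t−1) of the 10 are across; that first reaches 10 at t = 5, so at least 9 crossings are needed.
The plan below uses exactly 9 crossings, so it is optimal:
1. 2 poachers → the far shore.  (the near shore: 6R 2P; the far shore: 0R 2P)
2. 1 poacher ← the near shore.  (the near shore: 6R 3P; the far shore: 0R 1P)
3. 3 poachers → the far shore.  (the near shore: 6R 0P; the far shore: 0R 4P)
4. 1 poacher ← the near shore.  (the near shore: 6R 1P; the far shore: 0R 3P)
5. 3 rangers → the far shore.  (the near shore: 3R 1P; the far shore: 3R 3P)
6. 1 poacher ← the near shore.  (the near shore: 3R 2P; the far shore: 3R 2P)
7. 1 ranger and 2 poachers → the far shore.  (the near shore: 2R 0P; the far shore: 4R 4P)
8. 1 poacher ← the near shore.  (the near shore: 2R 1P; the far shore: 4R 3P)
9. 2 rangers and 1 poacher → the far shore.  (the near shore: 0R 0P; the far shore: 6R 4P)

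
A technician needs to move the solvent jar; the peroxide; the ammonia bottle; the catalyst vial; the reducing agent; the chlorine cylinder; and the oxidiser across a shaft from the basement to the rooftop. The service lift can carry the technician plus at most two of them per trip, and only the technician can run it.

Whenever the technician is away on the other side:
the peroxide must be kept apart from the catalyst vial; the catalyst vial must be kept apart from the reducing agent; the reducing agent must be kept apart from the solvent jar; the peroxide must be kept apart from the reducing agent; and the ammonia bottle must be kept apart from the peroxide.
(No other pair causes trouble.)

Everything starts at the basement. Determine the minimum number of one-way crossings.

Counting alone: the technician can take at most 2 across per trip to the rooftop, so moving all 7 needs at least 4 loaded trips out, with a return between consecutive ones — at least 7 crossings.
The safety rule pushes this higher. Following every safe sequence of crossings, the most of the 7 that can be at the rooftop as the service lift arrives there on crossings 7, 9 is 5, 6 respectively — never all 7.
So no plan with fewer than 11 crossings exists, and this one achieves 11:
1. Technician goes to the rooftop with the peroxide and the reducing agent.  [the basement: the ammonia bottle, the catalyst vial, the chlorine cylinder, the oxidiser, the solvent jar | the rooftop: the peroxide, the reducing agent]
2. Technician goes back to the basement with the peroxide.  [the basement: the ammonia bottle, the catalyst vial, the chlorine cylinder, the oxidiser, the peroxide, the solvent jar | the rooftop: the reducing agent]
3. Technician goes to the rooftop with the peroxide and the solvent jar.  [the basement: the ammonia bottle, the catalyst vial, the chlorine cylinder, the oxidiser | the rooftop: the peroxide, the reducing agent, the solvent jar]
4. Technician goes back to the basement with the reducing agent.  [the basement: the ammonia bottle, the catalyst vial, the chlorine cylinder, the oxidiser, the reducing agent | the rooftop: the peroxide, the solvent jar]
5. Technician goes to the rooftop with the ammonia bottle and the catalyst vial.  [the basement: the chlorine cylinder, the oxidiser, the reducing agent | the rooftop: the ammonia bottle, the catalyst vial, the peroxide, the solvent jar]
6. Technician goes back to the basement with the peroxide.  [the basement: the chlorine cylinder, the oxidiser, the peroxide, the reducing agent | the rooftop: the ammonia bottle, the catalyst vial, the solvent jar]
7. Technician goes to the rooftop with the chlorine cylinder and the peroxide.  [the basement: the oxidiser, the reducing agent | the rooftop: the ammonia bottle, the catalyst vial, the chlorine cylinder, the peroxide, the solvent jar]
8. Technician goes back to the basement with the peroxide.  [the basement: the oxidiser, the peroxide, the reducing agent | the rooftop: the ammonia bottle, the catalyst vial, the chlorine cylinder, the solvent jar]
9. Technician goes to the rooftop with the oxidiser and the peroxide.  [the basement: the reducing agent | the rooftop: the ammonia bottle, the catalyst vial, the chlorine cylinder, the oxidiser, the peroxide, the solvent jar]
10. Technician goes back to the basement with the peroxide.  [the basement: the peroxide, the reducing agent | the rooftop: the ammonia bottle, the catalyst vial, the chlorine cylinder, the oxidiser, the solvent jar]
11. Technician goes to the rooftop with the peroxide and the reducing agent.  [the basement: — | the rooftop: the ammonia bottle, the catalyst vial, the chlorine cylinder, the oxidiser, the peroxide, the reducing agent, the solvent jar]

11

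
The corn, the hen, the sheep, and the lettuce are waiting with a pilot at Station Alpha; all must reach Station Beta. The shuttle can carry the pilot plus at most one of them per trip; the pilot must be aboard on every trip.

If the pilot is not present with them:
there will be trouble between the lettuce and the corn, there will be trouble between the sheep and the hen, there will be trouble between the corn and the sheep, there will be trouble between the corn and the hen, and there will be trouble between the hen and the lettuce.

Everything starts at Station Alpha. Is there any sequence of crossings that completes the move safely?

No

Whatever the first load, the items left behind include a forbidden pair without the pilot. No opening move is safe, so no plan exists.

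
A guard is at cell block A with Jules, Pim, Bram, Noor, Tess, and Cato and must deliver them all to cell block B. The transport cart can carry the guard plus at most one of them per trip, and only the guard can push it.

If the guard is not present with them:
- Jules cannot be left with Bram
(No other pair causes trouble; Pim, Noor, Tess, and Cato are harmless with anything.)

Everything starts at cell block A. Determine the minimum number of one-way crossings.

11

Counting alone: the guard can take at most 1 across per trip to cell block B, so moving all 6 needs at least 6 loaded trips out, with a return between consecutive ones — at least 11 crossings.
The plan below uses exactly 11 crossings, so it is optimal:
1. Guard goes to cell block B with Jules.  [cell block A: Bram, Cato, Noor, Pim, Tess | cell block B: Jules]
2. Guard goes back to cell block A alone.  [cell block A: Bram, Cato, Noor, Pim, Tess | cell block B: Jules]
3. Guard goes to cell block B with Pim.  [cell block A: Bram, Cato, Noor, Tess | cell block B: Jules, Pim]
4. Guard goes back to cell block A alone.  [cell block A: Bram, Cato, Noor, Tess | cell block B: Jules, Pim]
5. Guard goes to cell block B with Noor.  [cell block A: Bram, Cato, Tess | cell block B: Jules, Noor, Pim]
6. Guard goes back to cell block A alone.  [cell block A: Bram, Cato, Tess | cell block B: Jules, Noor, Pim]
7. Guard goes to cell block B with Tess.  [cell block A: Bram, Cato | cell block B: Jules, Noor, Pim, Tess]
8. Guard goes back to cell block A alone.  [cell block A: Bram, Cato | cell block B: Jules, Noor, Pim, Tess]
9. Guard goes to cell block B with Cato.  [cell block A: Bram | cell block B: Cato, Jules, Noor, Pim, Tess]
10. Guard goes back to cell block A alone.  [cell block A: Bram | cell block B: Cato, Jules, Noor, Pim, Tess]
11. Guard goes to cell block B with Bram.  [cell block A: — | cell block B: Bram, Cato, Jules, Noor, Pim, Tess]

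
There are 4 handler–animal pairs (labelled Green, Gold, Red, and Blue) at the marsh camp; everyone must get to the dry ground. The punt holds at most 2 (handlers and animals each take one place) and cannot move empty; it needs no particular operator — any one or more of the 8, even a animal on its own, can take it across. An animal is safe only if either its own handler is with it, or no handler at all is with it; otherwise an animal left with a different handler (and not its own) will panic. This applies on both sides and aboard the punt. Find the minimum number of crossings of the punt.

Following every safe sequence of crossings from the start, the most of the 8 that can be at the dry ground as the punt arrives there on crossings 1, 3, 5 is 2, 3, 4 respectively; the best ever achieved is 4 of 8.
From crossing 7 on, no configuration arises that was not already reachable earlier: only 44 distinct safe configurations (who is on which side, and where the punt is) can ever be reached, none of them has everyone across, and every continuation just revisits them. So no valid plan exists.

impossible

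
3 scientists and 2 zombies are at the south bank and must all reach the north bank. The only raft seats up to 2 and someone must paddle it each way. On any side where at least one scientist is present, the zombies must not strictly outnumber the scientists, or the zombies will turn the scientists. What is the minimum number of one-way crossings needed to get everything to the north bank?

Counting alone: each trip to the north bank takes at most 2 across and each return brings at least 1 back, so after t trips out (and t−1 returns) at most 2t − (t−1) of the 5 are across; that first reaches 5 at t = 4, so at least 7 crossings are needed.
The plan below uses exactly 7 crossings, so it is optimal:
1. 2 zombies → the north bank.  (the south bank: 3S 0Z; the north bank: 0S 2Z)
2. 1 zombie ← the south bank.  (the south bank: 3S 1Z; the north bank: 0S 1Z)
3. 2 scientists → the north bank.  (the south bank: 1S 1Z; the north bank: 2S 1Z)
4. 1 scientist ← the south bank.  (the south bank: 2S 1Z; the north bank: 1S 1Z)
5. 1 scientist and 1 zombie → the north bank.  (the south bank: 1S 0Z; the north bank: 2S 2Z)
6. 1 zombie ← the south bank.  (the south bank: 1S 1Z; the north bank: 2S 1Z)
7. 1 scientist and 1 zombie → the north bank.  (the south bank: 0S 0Z; the north bank: 3S 2Z)

7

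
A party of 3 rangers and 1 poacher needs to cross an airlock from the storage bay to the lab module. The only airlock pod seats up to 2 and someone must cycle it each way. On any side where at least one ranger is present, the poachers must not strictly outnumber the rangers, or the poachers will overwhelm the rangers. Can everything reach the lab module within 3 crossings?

No

Counting alone: each trip to the lab module takes at most 2 across and each return brings at least 1 back, so after t trips out (and t−1 returns) at most 2t − (t−1) of the 4 are across; that first reaches 4 at t = 3, so at least 5 crossings are needed.
Since 3 < 5, 3 crossings cannot be enough. (The shortest complete plan in fact takes 5:)
1. 1 ranger and 1 poacher → the lab module.  (the storage bay: 2R 0P; the lab module: 1R 1P)
2. 1 poacher ← the storage bay.  (the storage bay: 2R 1P; the lab module: 1R 0P)
3. 1 ranger and 1 poacher → the lab module.  (the storage bay: 1R 0P; the lab module: 2R 1P)
4. 1 poacher ← the storage bay.  (the storage bay: 1R 1P; the lab module: 2R 0P)
5. 1 ranger and 1 poacher → the lab module.  (the storage bay: 0R 0P; the lab module: 3R 1P)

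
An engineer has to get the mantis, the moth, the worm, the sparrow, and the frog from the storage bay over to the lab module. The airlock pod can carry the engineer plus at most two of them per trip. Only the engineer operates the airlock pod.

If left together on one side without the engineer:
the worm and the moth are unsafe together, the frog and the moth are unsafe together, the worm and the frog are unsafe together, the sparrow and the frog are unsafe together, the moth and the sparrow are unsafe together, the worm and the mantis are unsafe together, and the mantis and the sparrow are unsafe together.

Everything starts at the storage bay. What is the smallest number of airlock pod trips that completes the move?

impossible

Whatever the first load, the items left behind include a forbidden pair without the engineer. No opening move is safe, so no plan exists.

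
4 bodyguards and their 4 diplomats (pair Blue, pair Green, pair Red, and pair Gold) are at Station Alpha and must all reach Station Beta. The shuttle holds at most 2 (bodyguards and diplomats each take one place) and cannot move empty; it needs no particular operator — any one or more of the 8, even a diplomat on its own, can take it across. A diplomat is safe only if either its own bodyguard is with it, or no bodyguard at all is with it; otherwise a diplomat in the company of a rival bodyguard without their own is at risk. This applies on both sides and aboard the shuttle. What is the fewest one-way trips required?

impossible

Following every safe sequence of crossings from the start, the most of the 8 that can be at Station Beta as the shuttle arrives there on crossings 1, 3, 5 is 2, 3, 4 respectively; the best ever achieved is 4 of 8.
From crossing 7 on, no configuration arises that was not already reachable earlier: only 44 distinct safe configurations (who is on which side, and where the shuttle is) can ever be reached, none of them has everyone across, and every continuation just revisits them. So no valid plan exists.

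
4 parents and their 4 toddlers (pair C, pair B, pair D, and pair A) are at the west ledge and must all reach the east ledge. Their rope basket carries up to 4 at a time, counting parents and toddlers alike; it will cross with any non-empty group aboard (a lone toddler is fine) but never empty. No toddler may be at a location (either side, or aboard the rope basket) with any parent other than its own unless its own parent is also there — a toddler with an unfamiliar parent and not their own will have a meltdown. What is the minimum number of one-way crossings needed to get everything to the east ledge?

5

Counting alone: each trip to the east ledge takes at most 4 across and each return brings at least 1 back, so after t trips out (and t−1 returns) at most 4t − (t−1) of the 8 are across; that first reaches 8 at t = 3, so at least 5 crossings are needed.
The plan below uses exactly 5 crossings, so it is optimal:
1. parent C and toddler C cross → the east ledge.
2. parent C crosses ← the west ledge.
3. parent A, parent B, parent C, and parent D cross → the east ledge.
4. toddler C crosses ← the west ledge.
5. toddler A, toddler B, toddler C, and toddler D cross → the east ledge.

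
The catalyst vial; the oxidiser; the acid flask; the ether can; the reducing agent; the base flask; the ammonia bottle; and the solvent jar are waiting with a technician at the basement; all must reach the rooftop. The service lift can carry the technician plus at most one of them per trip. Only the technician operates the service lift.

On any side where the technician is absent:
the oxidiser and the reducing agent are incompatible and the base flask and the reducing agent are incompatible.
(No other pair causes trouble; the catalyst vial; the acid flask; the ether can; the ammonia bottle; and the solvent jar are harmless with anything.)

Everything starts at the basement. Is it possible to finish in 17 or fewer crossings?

Yes — this plan uses 17 crossings (≤ 17):
1. Technician goes to the rooftop with the reducing agent.  [the basement: the acid flask, the ammonia bottle, the base flask, the catalyst vial, the ether can, the oxidiser, the solvent jar | the rooftop: the reducing agent]
2. Technician goes back to the basement alone.  [the basement: the acid flask, the ammonia bottle, the base flask, the catalyst vial, the ether can, the oxidiser, the solvent jar | the rooftop: the reducing agent]
3. Technician goes to the rooftop with the catalyst vial.  [the basement: the acid flask, the ammonia bottle, the base flask, the ether can, the oxidiser, the solvent jar | the rooftop: the catalyst vial, the reducing agent]
4. Technician goes back to the basement alone.  [the basement: the acid flask, the ammonia bottle, the base flask, the ether can, the oxidiser, the solvent jar | the rooftop: the catalyst vial, the reducing agent]
5. Technician goes to the rooftop with the oxidiser.  [the basement: the acid flask, the ammonia bottle, the base flask, the ether can, the solvent jar | the rooftop: the catalyst vial, the oxidiser, the reducing agent]
6. Technician goes back to the basement with the reducing agent.  [the basement: the acid flask, the ammonia bottle, the base flask, the ether can, the reducing agent, the solvent jar | the rooftop: the catalyst vial, the oxidiser]
7. Technician goes to the rooftop with the base flask.  [the basement: the acid flask, the ammonia bottle, the ether can, the reducing agent, the solvent jar | the rooftop: the base flask, the catalyst vial, the oxidiser]
8. Technician goes back to the basement alone.  [the basement: the acid flask, the ammonia bottle, the ether can, the reducing agent, the solvent jar | the rooftop: the base flask, the catalyst vial, the oxidiser]
9. Technician goes to the rooftop with the acid flask.  [the basement: the ammonia bottle, the ether can, the reducing agent, the solvent jar | the rooftop: the acid flask, the base flask, the catalyst vial, the oxidiser]
10. Technician goes back to the basement alone.  [the basement: the ammonia bottle, the ether can, the reducing agent, the solvent jar | the rooftop: the acid flask, the base flask, the catalyst vial, the oxidiser]
11. Technician goes to the rooftop with the ether can.  [the basement: the ammonia bottle, the reducing agent, the solvent jar | the rooftop: the acid flask, the base flask, the catalyst vial, the ether can, the oxidiser]
12. Technician goes back to the basement alone.  [the basement: the ammonia bottle, the reducing agent, the solvent jar | the rooftop: the acid flask, the base flask, the catalyst vial, the ether can, the oxidiser]
13. Technician goes to the rooftop with the ammonia bottle.  [the basement: the reducing agent, the solvent jar | the rooftop: the acid flask, the ammonia bottle, the base flask, the catalyst vial, the ether can, the oxidiser]
14. Technician goes back to the basement alone.  [the basement: the reducing agent, the solvent jar | the rooftop: the acid flask, the ammonia bottle, the base flask, the catalyst vial, the ether can, the oxidiser]
15. Technician goes to the rooftop with the solvent jar.  [the basement: the reducing agent | the rooftop: the acid flask, the ammonia bottle, the base flask, the catalyst vial, the ether can, the oxidiser, the solvent jar]
16. Technician goes back to the basement alone.  [the basement: the reducing agent | the rooftop: the acid flask, the ammonia bottle, the base flask, the catalyst vial, the ether can, the oxidiser, the solvent jar]
17. Technician goes to the rooftop with the reducing agent.  [the basement: — | the rooftop: the acid flask, the ammonia bottle, the base flask, the catalyst vial, the ether can, the oxidiser, the reducing agent, the solvent jar]

Yes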